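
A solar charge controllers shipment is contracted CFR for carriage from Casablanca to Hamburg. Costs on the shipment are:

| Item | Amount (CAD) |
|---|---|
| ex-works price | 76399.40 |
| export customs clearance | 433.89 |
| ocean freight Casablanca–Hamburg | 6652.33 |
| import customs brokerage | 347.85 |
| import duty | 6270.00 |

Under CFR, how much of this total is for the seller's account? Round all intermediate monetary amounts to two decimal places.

Seller's account: CAD 83485.62

CFR: the seller pays costs through ocean freight to the destination port, but not insurance.
Seller's account: goods 76399.40 + export clearance 433.89 + freight 6652.33 = 83485.62
Buyer's account: brokerage 347.85 + duty 6270.00 = 6617.85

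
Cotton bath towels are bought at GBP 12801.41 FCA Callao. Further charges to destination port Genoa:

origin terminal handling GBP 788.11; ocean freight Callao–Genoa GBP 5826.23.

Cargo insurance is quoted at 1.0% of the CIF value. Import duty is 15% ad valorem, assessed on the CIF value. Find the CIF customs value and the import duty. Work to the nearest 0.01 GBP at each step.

Let C be the CIF value. C = FCA price + pre-shipment costs + freight + 1.0% × C
C − 1.0% × C = 12801.41 + 788.11 + 5826.23
0.99 × C = 19415.75
C = 19415.75 / 0.99 = 19611.87
Insurance premium = 1.0% × 19611.87 = 196.12
Import duty = 19611.87 × 15% = 2941.78

CIF value: GBP 19611.87; import duty: GBP 2941.78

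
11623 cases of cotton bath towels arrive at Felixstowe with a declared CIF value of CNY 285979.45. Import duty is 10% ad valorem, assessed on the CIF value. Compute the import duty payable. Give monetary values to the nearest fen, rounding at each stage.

Import duty = 285979.45 × 10% = 28597.95

Import duty: CNY 28597.95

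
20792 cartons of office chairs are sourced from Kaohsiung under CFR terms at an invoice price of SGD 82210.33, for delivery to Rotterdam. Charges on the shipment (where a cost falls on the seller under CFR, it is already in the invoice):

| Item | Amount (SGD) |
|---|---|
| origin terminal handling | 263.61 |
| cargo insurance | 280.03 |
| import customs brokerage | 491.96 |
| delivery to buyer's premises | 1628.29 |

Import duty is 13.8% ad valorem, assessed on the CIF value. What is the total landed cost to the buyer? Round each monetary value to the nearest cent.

CFR: the seller pays costs through ocean freight to the destination port, but not insurance.
Already in the invoice (seller's account under CFR): origin terminal — exclude.
CIF value = CFR price + insurance = 82210.33 + 280.03 = 82490.36
Import duty = 82490.36 × 13.8% = 11383.67
Buyer bears: insurance 280.03 + brokerage 491.96 + delivery 1628.29 + duty 11383.67 = 13783.95
Landed cost = invoice 82210.33 + 13783.95 = 95994.28

Total landed cost: SGD 95994.28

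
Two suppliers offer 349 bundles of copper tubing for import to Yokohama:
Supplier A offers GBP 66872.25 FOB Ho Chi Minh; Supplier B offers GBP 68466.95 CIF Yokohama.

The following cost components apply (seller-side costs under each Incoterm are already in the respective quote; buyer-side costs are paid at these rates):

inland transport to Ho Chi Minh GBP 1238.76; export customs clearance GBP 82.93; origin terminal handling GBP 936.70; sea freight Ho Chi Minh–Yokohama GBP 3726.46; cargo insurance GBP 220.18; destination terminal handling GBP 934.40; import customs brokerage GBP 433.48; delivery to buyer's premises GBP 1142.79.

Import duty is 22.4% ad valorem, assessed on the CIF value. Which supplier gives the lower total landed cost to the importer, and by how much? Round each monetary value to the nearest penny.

Supplier B is cheaper by GBP 2878.77

Supplier A (FOB):
CIF value = FOB price + freight + insurance = 66872.25 + 3726.46 + 220.18 = 70818.89
Import duty = 70818.89 × 22.4% = 15863.43
Buyer bears (A): 3726.46 + 220.18 + 934.40 + 433.48 + 1142.79 = 6457.31
Landed cost (A) = invoice 66872.25 + 6457.31 + duty 15863.43 = 89192.99
Supplier B (CIF):
The CIF price already equals the CIF value: 68466.95
Import duty = 68466.95 × 22.4% = 15336.60
Buyer bears (B): 934.40 + 433.48 + 1142.79 = 2510.67
Landed cost (B) = invoice 68466.95 + 2510.67 + duty 15336.60 = 86314.22
Difference = |89192.99 − 86314.22| = 2878.77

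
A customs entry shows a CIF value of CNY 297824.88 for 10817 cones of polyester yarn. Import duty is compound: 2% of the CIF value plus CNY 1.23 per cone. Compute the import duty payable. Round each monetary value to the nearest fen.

Ad valorem component: 297824.88 × 2% = 5956.50
Specific component: 10817 × 1.23 = 13304.91
Import duty = 5956.50 + 13304.91 = 19261.41

Import duty: CNY 19261.41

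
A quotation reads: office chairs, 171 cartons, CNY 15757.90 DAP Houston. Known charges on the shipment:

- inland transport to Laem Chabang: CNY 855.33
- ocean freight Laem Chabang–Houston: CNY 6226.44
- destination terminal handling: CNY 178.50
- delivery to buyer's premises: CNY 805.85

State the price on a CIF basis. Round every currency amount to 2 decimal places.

CIF price: CNY 14773.55

Not relevant to the conversion: inland to port, freight — on the seller under both DAP and CIF; already in the DAP price and stays in the CIF price.
From DAP to CIF, the seller no longer bears: destination terminal, delivery.
CIF price = 15757.90 − 178.50 − 805.85 = 14773.55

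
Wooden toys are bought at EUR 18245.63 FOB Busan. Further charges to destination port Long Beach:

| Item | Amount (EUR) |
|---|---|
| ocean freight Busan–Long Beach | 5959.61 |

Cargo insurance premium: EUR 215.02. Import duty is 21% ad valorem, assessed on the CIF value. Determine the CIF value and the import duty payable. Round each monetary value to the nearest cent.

CIF value: EUR 24420.26; import duty: EUR 5128.25

CIF = FOB price + freight + insurance
CIF = 18245.63 + 5959.61 + 215.02 = 24420.26
Import duty = 24420.26 × 21% = 5128.25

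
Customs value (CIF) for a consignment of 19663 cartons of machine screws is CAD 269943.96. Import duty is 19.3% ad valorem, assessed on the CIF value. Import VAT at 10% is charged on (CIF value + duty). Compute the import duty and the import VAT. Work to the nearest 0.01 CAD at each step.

Import duty: CAD 52099.18; import VAT: CAD 32204.31

Import duty = 269943.96 × 19.3% = 52099.18
VAT base = CIF + duty = 269943.96 + 52099.18 = 322043.14
Import VAT = 322043.14 × 10% = 32204.31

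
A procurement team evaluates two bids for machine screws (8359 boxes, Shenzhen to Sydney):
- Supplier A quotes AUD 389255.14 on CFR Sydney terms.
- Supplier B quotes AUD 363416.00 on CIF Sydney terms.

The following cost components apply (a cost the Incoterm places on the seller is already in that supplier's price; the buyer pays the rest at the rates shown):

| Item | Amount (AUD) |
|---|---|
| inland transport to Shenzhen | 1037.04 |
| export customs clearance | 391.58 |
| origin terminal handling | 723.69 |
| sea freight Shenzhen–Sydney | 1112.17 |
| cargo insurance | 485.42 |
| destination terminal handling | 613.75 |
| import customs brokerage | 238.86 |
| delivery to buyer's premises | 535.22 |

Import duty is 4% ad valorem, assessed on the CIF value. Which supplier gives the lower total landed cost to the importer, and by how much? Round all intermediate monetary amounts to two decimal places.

Supplier B is cheaper by AUD 27377.54

Supplier A (CFR):
CIF value = CFR price + insurance = 389255.14 + 485.42 = 389740.56
Import duty = 389740.56 × 4% = 15589.62
Buyer bears (A): 485.42 + 613.75 + 238.86 + 535.22 = 1873.25
Landed cost (A) = invoice 389255.14 + 1873.25 + duty 15589.62 = 406718.01
Supplier B (CIF):
The CIF price already equals the CIF value: 363416.00
Import duty = 363416.00 × 4% = 14536.64
Buyer bears (B): 613.75 + 238.86 + 535.22 = 1387.83
Landed cost (B) = invoice 363416.00 + 1387.83 + duty 14536.64 = 379340.47
Difference = |406718.01 − 379340.47| = 27377.54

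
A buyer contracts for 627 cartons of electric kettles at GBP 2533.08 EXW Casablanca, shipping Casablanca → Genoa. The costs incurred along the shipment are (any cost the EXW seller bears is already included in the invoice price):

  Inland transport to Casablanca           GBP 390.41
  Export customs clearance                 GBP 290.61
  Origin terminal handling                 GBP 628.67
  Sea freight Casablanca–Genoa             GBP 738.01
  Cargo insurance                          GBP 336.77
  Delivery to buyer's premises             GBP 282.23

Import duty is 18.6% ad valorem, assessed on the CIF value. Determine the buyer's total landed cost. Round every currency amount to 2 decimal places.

EXW: the seller makes goods available at their premises; the buyer bears all onward costs.
CIF value = EXW price + inland to port + export clearance + origin terminal + freight + insurance = 2533.08 + 390.41 + 290.61 + 628.67 + 738.01 + 336.77 = 4917.55
Import duty = 4917.55 × 18.6% = 914.66
Buyer bears: inland to port 390.41 + export clearance 290.61 + origin terminal 628.67 + freight 738.01 + insurance 336.77 + delivery 282.23 + duty 914.66 = 3581.36
Landed cost = invoice 2533.08 + 3581.36 = 6114.44

Total landed cost: GBP 6114.44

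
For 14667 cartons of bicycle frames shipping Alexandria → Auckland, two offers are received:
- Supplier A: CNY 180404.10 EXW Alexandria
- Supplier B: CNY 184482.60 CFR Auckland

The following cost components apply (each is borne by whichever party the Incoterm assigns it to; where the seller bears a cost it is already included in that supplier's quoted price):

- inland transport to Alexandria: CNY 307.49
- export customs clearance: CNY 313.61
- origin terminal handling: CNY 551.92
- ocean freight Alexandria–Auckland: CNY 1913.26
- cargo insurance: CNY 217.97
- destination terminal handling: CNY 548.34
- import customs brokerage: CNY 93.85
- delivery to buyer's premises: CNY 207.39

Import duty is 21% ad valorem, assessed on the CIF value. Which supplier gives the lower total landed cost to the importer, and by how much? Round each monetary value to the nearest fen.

Supplier A is cheaper by CNY 1200.59

Supplier A (EXW):
CIF value = EXW price + inland to port + export clearance + origin terminal + freight + insurance = 180404.10 + 307.49 + 313.61 + 551.92 + 1913.26 + 217.97 = 183708.35
Import duty = 183708.35 × 21% = 38578.75
Buyer bears (A): 307.49 + 313.61 + 551.92 + 1913.26 + 217.97 + 548.34 + 93.85 + 207.39 = 4153.83
Landed cost (A) = invoice 180404.10 + 4153.83 + duty 38578.75 = 223136.68
Supplier B (CFR):
CIF value = CFR price + insurance = 184482.60 + 217.97 = 184700.57
Import duty = 184700.57 × 21% = 38787.12
Buyer bears (B): 217.97 + 548.34 + 93.85 + 207.39 = 1067.55
Landed cost (B) = invoice 184482.60 + 1067.55 + duty 38787.12 = 224337.27
Difference = |223136.68 − 224337.27| = 1200.59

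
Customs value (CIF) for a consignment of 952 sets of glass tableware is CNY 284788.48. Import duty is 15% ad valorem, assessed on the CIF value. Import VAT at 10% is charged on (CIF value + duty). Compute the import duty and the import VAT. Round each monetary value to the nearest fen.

Import duty = 284788.48 × 15% = 42718.27
VAT base = CIF + duty = 284788.48 + 42718.27 = 327506.75
Import VAT = 327506.75 × 10% = 32750.68

Import duty: CNY 42718.27; import VAT: CNY 32750.68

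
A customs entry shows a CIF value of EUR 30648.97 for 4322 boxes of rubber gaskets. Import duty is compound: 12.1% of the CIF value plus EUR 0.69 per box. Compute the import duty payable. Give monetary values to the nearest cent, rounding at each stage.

Ad valorem component: 30648.97 × 12.1% = 3708.53
Specific component: 4322 × 0.69 = 2982.18
Import duty = 3708.53 + 2982.18 = 6690.71

Import duty: EUR 6690.71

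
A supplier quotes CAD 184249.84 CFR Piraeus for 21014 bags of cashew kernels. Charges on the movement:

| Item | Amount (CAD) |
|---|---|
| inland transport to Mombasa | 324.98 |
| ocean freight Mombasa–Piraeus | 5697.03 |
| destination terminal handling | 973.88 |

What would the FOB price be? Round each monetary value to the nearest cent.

FOB price: CAD 178552.81

Not relevant to the conversion: inland to port — on the seller under both CFR and FOB; already in the CFR price and stays in the FOB price. destination terminal — on the buyer under both terms; not part of either seller's price.
From CFR to FOB, the seller no longer bears: freight.
FOB price = 184249.84 − 5697.03 = 178552.81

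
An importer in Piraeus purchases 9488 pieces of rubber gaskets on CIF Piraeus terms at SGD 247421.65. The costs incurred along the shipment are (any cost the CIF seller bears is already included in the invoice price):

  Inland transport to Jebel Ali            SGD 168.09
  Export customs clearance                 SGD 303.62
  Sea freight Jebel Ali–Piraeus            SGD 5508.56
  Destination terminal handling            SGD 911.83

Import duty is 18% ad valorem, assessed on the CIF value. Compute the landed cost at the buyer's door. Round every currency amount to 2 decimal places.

CIF: the seller pays costs through ocean freight and marine insurance to the destination port.
Already in the invoice (seller's account under CIF): inland to port, export clearance, freight — exclude.
The CIF price already equals the CIF value: 247421.65
Import duty = 247421.65 × 18% = 44535.90
Buyer bears: destination terminal 911.83 + duty 44535.90 = 45447.73
Landed cost = invoice 247421.65 + 45447.73 = 292869.38

Total landed cost: SGD 292869.38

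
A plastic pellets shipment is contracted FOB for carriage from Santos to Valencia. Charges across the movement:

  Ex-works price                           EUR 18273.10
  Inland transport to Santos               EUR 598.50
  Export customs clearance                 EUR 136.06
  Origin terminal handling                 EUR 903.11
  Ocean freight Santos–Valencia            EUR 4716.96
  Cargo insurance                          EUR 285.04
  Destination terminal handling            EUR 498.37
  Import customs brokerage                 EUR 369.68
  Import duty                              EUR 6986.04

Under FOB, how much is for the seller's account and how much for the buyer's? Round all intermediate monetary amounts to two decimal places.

FOB: the seller bears costs until goods are on board at the origin port; the buyer bears freight, insurance and all costs thereafter.
Seller's account: goods 18273.10 + inland to port 598.50 + export clearance 136.06 + origin terminal 903.11 = 19910.77
Buyer's account: freight 4716.96 + insurance 285.04 + destination terminal 498.37 + brokerage 369.68 + duty 6986.04 = 12856.09

Seller: EUR 19910.77; buyer: EUR 12856.09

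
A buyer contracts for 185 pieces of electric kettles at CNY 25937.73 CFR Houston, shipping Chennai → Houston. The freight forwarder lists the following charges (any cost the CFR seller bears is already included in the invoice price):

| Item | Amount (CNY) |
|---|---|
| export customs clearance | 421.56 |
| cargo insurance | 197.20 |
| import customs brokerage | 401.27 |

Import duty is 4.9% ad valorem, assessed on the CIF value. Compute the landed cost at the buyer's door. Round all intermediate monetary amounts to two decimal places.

Total landed cost: CNY 27816.81

CFR: the seller pays costs through ocean freight to the destination port, but not insurance.
Already in the invoice (seller's account under CFR): export clearance — exclude.
CIF value = CFR price + insurance = 25937.73 + 197.20 = 26134.93
Import duty = 26134.93 × 4.9% = 1280.61
Buyer bears: insurance 197.20 + brokerage 401.27 + duty 1280.61 = 1879.08
Landed cost = invoice 25937.73 + 1879.08 = 27816.81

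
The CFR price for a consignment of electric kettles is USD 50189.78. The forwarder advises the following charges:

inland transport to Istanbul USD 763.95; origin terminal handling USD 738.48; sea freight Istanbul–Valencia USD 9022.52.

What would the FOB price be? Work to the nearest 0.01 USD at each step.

FOB price: USD 41167.26

Not relevant to the conversion: inland to port, origin terminal — on the seller under both CFR and FOB; already in the CFR price and stays in the FOB price.
From CFR to FOB, the seller no longer bears: freight.
FOB price = 50189.78 − 9022.52 = 41167.26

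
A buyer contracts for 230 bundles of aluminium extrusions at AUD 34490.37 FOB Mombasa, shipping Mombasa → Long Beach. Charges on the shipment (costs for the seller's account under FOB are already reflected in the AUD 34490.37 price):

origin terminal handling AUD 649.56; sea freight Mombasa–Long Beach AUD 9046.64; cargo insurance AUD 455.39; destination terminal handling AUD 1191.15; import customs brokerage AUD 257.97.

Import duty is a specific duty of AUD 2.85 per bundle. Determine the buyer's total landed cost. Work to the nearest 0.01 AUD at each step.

FOB: the seller bears costs until goods are on board at the origin port; the buyer bears freight, insurance and all costs thereafter.
Already in the invoice (seller's account under FOB): origin terminal — exclude.
CIF value = FOB price + freight + insurance = 34490.37 + 9046.64 + 455.39 = 43992.40
Import duty = 230 × 2.85 = 655.50
Buyer bears: freight 9046.64 + insurance 455.39 + destination terminal 1191.15 + brokerage 257.97 + duty 655.50 = 11606.65
Landed cost = invoice 34490.37 + 11606.65 = 46097.02

Total landed cost: AUD 46097.02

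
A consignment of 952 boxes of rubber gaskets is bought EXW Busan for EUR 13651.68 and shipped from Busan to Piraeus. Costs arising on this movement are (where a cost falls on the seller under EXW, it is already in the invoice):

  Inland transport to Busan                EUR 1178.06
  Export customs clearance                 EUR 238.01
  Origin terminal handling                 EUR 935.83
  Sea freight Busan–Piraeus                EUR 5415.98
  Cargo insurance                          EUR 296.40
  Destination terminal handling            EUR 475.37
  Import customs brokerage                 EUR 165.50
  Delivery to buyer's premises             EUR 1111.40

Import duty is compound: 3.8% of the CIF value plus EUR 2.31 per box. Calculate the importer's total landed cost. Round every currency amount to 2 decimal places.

Total landed cost: EUR 26492.56

EXW: the seller makes goods available at their premises; the buyer bears all onward costs.
CIF value = EXW price + inland to port + export clearance + origin terminal + freight + insurance = 13651.68 + 1178.06 + 238.01 + 935.83 + 5415.98 + 296.40 = 21715.96
Ad valorem component: 21715.96 × 3.8% = 825.21
Specific component: 952 × 2.31 = 2199.12
Import duty = 825.21 + 2199.12 = 3024.33
Buyer bears: inland to port 1178.06 + export clearance 238.01 + origin terminal 935.83 + freight 5415.98 + insurance 296.40 + destination terminal 475.37 + brokerage 165.50 + delivery 1111.40 + duty 3024.33 = 12840.88
Landed cost = invoice 13651.68 + 12840.88 = 26492.56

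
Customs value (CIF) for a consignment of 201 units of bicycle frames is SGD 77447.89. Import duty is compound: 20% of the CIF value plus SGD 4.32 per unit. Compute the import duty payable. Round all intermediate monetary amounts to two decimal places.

Ad valorem component: 77447.89 × 20% = 15489.58
Specific component: 201 × 4.32 = 868.32
Import duty = 15489.58 + 868.32 = 16357.90

Import duty: SGD 16357.90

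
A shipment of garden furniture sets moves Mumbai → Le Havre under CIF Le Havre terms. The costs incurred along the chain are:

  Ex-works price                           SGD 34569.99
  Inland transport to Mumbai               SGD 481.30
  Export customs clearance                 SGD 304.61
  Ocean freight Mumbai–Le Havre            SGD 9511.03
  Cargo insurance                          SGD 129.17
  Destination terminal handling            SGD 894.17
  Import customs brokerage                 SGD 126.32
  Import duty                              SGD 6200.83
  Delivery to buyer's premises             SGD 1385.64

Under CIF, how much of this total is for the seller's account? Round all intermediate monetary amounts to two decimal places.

Seller's account: SGD 44996.10

CIF: the seller pays costs through ocean freight and marine insurance to the destination port.
Seller's account: goods 34569.99 + inland to port 481.30 + export clearance 304.61 + freight 9511.03 + insurance 129.17 = 44996.10
Buyer's account: destination terminal 894.17 + brokerage 126.32 + duty 6200.83 + delivery 1385.64 = 8606.96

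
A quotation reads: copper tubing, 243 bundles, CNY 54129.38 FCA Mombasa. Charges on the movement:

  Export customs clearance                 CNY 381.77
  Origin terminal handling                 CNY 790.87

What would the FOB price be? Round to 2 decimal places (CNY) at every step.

FOB price: CNY 54920.25

Not relevant to the conversion: export clearance — on the seller under both FCA and FOB; already in the FCA price and stays in the FOB price.
From FCA to FOB, the seller additionally bears: origin terminal.
FOB price = 54129.38 + 790.87 = 54920.25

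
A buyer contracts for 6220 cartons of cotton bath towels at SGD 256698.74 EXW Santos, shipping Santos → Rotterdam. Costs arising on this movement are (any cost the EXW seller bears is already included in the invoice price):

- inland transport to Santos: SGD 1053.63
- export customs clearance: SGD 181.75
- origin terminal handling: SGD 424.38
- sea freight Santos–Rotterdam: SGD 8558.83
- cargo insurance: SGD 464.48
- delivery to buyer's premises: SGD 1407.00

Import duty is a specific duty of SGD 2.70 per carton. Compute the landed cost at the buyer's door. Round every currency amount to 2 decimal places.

EXW: the seller makes goods available at their premises; the buyer bears all onward costs.
CIF value = EXW price + inland to port + export clearance + origin terminal + freight + insurance = 256698.74 + 1053.63 + 181.75 + 424.38 + 8558.83 + 464.48 = 267381.81
Import duty = 6220 × 2.70 = 16794.00
Buyer bears: inland to port 1053.63 + export clearance 181.75 + origin terminal 424.38 + freight 8558.83 + insurance 464.48 + delivery 1407.00 + duty 16794.00 = 28884.07
Landed cost = invoice 256698.74 + 28884.07 = 285582.81

Total landed cost: SGD 285582.81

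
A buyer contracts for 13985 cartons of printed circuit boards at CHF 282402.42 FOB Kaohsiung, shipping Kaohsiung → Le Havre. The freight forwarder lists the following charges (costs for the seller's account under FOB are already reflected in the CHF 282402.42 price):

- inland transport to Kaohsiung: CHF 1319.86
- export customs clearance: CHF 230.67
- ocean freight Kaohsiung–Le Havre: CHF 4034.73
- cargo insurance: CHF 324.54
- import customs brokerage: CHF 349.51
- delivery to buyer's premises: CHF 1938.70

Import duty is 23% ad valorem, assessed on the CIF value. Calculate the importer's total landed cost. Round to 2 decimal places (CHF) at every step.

Total landed cost: CHF 355005.09

FOB: the seller bears costs until goods are on board at the origin port; the buyer bears freight, insurance and all costs thereafter.
Already in the invoice (seller's account under FOB): inland to port, export clearance — exclude.
CIF value = FOB price + freight + insurance = 282402.42 + 4034.73 + 324.54 = 286761.69
Import duty = 286761.69 × 23% = 65955.19
Buyer bears: freight 4034.73 + insurance 324.54 + brokerage 349.51 + delivery 1938.70 + duty 65955.19 = 72602.67
Landed cost = invoice 282402.42 + 72602.67 = 355005.09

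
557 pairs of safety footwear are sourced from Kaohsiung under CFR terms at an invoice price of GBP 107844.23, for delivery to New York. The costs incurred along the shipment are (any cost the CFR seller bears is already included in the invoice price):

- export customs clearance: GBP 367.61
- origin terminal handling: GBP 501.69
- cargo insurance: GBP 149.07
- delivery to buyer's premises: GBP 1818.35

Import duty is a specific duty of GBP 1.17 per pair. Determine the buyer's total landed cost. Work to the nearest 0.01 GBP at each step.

Total landed cost: GBP 110463.34

CFR: the seller pays costs through ocean freight to the destination port, but not insurance.
Already in the invoice (seller's account under CFR): export clearance, origin terminal — exclude.
CIF value = CFR price + insurance = 107844.23 + 149.07 = 107993.30
Import duty = 557 × 1.17 = 651.69
Buyer bears: insurance 149.07 + delivery 1818.35 + duty 651.69 = 2619.11
Landed cost = invoice 107844.23 + 2619.11 = 110463.34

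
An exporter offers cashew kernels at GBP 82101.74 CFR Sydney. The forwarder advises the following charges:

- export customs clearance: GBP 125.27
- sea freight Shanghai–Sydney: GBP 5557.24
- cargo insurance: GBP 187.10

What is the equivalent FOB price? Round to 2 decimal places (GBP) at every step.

Not relevant to the conversion: export clearance — on the seller under both CFR and FOB; already in the CFR price and stays in the FOB price. insurance — on the buyer under both terms; not part of either seller's price.
From CFR to FOB, the seller no longer bears: freight.
FOB price = 82101.74 − 5557.24 = 76544.50

FOB price: GBP 76544.50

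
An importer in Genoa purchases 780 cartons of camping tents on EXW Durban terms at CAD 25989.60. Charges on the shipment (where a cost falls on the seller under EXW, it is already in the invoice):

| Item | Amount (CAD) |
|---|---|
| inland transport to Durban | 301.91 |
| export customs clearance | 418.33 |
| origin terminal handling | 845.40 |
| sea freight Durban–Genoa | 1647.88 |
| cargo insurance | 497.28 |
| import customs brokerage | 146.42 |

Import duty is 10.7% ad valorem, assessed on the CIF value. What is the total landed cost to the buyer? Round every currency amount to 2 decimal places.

Total landed cost: CAD 33024.76

EXW: the seller makes goods available at their premises; the buyer bears all onward costs.
CIF value = EXW price + inland to port + export clearance + origin terminal + freight + insurance = 25989.60 + 301.91 + 418.33 + 845.40 + 1647.88 + 497.28 = 29700.40
Import duty = 29700.40 × 10.7% = 3177.94
Buyer bears: inland to port 301.91 + export clearance 418.33 + origin terminal 845.40 + freight 1647.88 + insurance 497.28 + brokerage 146.42 + duty 3177.94 = 7035.16
Landed cost = invoice 25989.60 + 7035.16 = 33024.76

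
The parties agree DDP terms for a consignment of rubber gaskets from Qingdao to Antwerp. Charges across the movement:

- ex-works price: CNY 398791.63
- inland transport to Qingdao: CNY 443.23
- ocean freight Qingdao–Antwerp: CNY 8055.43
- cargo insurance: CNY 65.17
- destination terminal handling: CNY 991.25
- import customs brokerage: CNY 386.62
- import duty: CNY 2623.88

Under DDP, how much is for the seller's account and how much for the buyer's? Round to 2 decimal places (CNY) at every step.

Seller: CNY 411357.21; buyer: CNY 0.00

DDP: the seller bears all costs including import duty.
Seller's account: goods 398791.63 + inland to port 443.23 + freight 8055.43 + insurance 65.17 + destination terminal 991.25 + brokerage 386.62 + duty 2623.88 = 411357.21
Buyer's account: 0.00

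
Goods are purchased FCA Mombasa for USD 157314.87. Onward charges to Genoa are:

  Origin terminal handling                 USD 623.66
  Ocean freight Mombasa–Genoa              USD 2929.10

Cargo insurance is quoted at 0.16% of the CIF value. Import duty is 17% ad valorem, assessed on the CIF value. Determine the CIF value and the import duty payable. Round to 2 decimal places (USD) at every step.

Let C be the CIF value. C = FCA price + pre-shipment costs + freight + 0.16% × C
C − 0.16% × C = 157314.87 + 623.66 + 2929.10
0.9984 × C = 160867.63
C = 160867.63 / 0.9984 = 161125.43
Insurance premium = 0.16% × 161125.43 = 257.80
Import duty = 161125.43 × 17% = 27391.32

CIF value: USD 161125.43; import duty: USD 27391.32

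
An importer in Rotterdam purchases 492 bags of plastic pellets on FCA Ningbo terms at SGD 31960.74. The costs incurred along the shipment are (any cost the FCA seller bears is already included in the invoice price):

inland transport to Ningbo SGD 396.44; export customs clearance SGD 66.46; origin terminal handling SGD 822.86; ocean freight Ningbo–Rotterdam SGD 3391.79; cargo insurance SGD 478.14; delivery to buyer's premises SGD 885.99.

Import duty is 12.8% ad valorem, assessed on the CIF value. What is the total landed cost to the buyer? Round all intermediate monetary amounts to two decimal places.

Total landed cost: SGD 42231.17

FCA: the seller delivers export-cleared goods to the carrier; the buyer bears costs from that point.
Already in the invoice (seller's account under FCA): inland to port, export clearance — exclude.
CIF value = FCA price + origin terminal + freight + insurance = 31960.74 + 822.86 + 3391.79 + 478.14 = 36653.53
Import duty = 36653.53 × 12.8% = 4691.65
Buyer bears: origin terminal 822.86 + freight 3391.79 + insurance 478.14 + delivery 885.99 + duty 4691.65 = 10270.43
Landed cost = invoice 31960.74 + 10270.43 = 42231.17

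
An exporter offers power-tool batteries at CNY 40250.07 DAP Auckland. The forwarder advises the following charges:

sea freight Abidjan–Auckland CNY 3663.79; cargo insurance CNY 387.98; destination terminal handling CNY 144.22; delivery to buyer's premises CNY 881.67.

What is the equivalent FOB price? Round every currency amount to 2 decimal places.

FOB price: CNY 35172.41

From DAP to FOB, the seller no longer bears: freight, insurance, destination terminal, delivery.
FOB price = 40250.07 − 3663.79 − 387.98 − 144.22 − 881.67 = 35172.41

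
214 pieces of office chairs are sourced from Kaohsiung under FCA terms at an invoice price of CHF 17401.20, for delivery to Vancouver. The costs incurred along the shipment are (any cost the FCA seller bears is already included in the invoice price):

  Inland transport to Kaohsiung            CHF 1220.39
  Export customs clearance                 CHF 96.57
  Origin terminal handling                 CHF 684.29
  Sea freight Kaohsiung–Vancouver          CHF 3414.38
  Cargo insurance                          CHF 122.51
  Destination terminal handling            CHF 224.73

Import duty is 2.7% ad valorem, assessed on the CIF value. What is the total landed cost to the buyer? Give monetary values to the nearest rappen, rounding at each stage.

Total landed cost: CHF 22430.91

FCA: the seller delivers export-cleared goods to the carrier; the buyer bears costs from that point.
Already in the invoice (seller's account under FCA): inland to port, export clearance — exclude.
CIF value = FCA price + origin terminal + freight + insurance = 17401.20 + 684.29 + 3414.38 + 122.51 = 21622.38
Import duty = 21622.38 × 2.7% = 583.80
Buyer bears: origin terminal 684.29 + freight 3414.38 + insurance 122.51 + destination terminal 224.73 + duty 583.80 = 5029.71
Landed cost = invoice 17401.20 + 5029.71 = 22430.91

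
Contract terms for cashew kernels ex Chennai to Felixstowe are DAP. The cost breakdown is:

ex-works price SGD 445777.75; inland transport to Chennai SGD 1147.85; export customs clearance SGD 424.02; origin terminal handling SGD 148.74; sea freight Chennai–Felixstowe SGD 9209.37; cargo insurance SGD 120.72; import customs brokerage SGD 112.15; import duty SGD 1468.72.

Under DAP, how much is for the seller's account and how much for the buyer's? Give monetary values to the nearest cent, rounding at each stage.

Seller: SGD 456828.45; buyer: SGD 1580.87

DAP: the seller bears all costs to the named destination except import duty and clearance.
Seller's account: goods 445777.75 + inland to port 1147.85 + export clearance 424.02 + origin terminal 148.74 + freight 9209.37 + insurance 120.72 = 456828.45
Buyer's account: brokerage 112.15 + duty 1468.72 = 1580.87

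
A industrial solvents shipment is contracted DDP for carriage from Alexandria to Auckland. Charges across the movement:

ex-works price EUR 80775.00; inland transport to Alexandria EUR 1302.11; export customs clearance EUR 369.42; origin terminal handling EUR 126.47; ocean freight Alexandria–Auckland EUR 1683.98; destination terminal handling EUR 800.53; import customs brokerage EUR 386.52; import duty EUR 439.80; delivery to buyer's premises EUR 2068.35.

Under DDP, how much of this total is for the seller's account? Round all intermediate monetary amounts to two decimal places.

Seller's account: EUR 87952.18

DDP: the seller bears all costs including import duty.
Seller's account: goods 80775.00 + inland to port 1302.11 + export clearance 369.42 + origin terminal 126.47 + freight 1683.98 + destination terminal 800.53 + brokerage 386.52 + duty 439.80 + delivery 2068.35 = 87952.18
Buyer's account: 0.00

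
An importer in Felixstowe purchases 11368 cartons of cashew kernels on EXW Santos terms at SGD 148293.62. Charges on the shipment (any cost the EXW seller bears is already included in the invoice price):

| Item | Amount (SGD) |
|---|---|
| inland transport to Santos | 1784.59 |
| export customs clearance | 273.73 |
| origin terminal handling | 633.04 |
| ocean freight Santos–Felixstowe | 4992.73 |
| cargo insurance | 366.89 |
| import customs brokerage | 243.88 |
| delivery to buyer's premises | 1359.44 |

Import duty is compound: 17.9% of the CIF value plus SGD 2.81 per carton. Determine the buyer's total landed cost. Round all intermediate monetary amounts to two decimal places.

Total landed cost: SGD 217877.68

EXW: the seller makes goods available at their premises; the buyer bears all onward costs.
CIF value = EXW price + inland to port + export clearance + origin terminal + freight + insurance = 148293.62 + 1784.59 + 273.73 + 633.04 + 4992.73 + 366.89 = 156344.60
Ad valorem component: 156344.60 × 17.9% = 27985.68
Specific component: 11368 × 2.81 = 31944.08
Import duty = 27985.68 + 31944.08 = 59929.76
Buyer bears: inland to port 1784.59 + export clearance 273.73 + origin terminal 633.04 + freight 4992.73 + insurance 366.89 + brokerage 243.88 + delivery 1359.44 + duty 59929.76 = 69584.06
Landed cost = invoice 148293.62 + 69584.06 = 217877.68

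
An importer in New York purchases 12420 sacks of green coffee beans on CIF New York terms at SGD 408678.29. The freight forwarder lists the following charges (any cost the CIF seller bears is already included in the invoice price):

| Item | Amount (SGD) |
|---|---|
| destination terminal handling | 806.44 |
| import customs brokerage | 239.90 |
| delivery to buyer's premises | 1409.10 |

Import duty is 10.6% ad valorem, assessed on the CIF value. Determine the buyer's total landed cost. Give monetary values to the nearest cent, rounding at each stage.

CIF: the seller pays costs through ocean freight and marine insurance to the destination port.
The CIF price already equals the CIF value: 408678.29
Import duty = 408678.29 × 10.6% = 43319.90
Buyer bears: destination terminal 806.44 + brokerage 239.90 + delivery 1409.10 + duty 43319.90 = 45775.34
Landed cost = invoice 408678.29 + 45775.34 = 454453.63

Total landed cost: SGD 454453.63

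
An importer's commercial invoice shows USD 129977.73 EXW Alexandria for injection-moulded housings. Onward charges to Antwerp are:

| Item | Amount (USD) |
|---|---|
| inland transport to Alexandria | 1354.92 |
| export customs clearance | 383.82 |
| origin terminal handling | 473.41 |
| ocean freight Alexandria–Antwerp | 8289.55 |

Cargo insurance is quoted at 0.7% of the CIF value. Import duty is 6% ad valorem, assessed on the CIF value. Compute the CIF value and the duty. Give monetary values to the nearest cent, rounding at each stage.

Let C be the CIF value. C = EXW price + pre-shipment costs + freight + 0.7% × C
C − 0.7% × C = 129977.73 + 1354.92 + 383.82 + 473.41 + 8289.55
0.993 × C = 140479.43
C = 140479.43 / 0.993 = 141469.72
Insurance premium = 0.7% × 141469.72 = 990.29
Import duty = 141469.72 × 6% = 8488.18

CIF value: USD 141469.72; import duty: USD 8488.18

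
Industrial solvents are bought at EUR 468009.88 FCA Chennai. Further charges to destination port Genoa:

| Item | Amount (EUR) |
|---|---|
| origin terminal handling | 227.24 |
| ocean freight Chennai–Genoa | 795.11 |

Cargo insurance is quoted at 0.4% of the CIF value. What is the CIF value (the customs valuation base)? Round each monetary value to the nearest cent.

CIF value: EUR 470915.89

Let C be the CIF value. C = FCA price + pre-shipment costs + freight + 0.4% × C
C − 0.4% × C = 468009.88 + 227.24 + 795.11
0.996 × C = 469032.23
C = 469032.23 / 0.996 = 470915.89
Insurance premium = 0.4% × 470915.89 = 1883.66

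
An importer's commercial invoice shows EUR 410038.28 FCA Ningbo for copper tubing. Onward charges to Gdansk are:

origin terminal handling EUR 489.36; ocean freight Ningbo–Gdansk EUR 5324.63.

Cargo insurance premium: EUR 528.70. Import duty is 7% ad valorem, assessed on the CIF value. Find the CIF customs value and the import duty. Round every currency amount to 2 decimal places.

CIF value: EUR 416380.97; import duty: EUR 29146.67

CIF = FCA price + pre-shipment costs + freight + insurance
CIF = 410038.28 + 489.36 + 5324.63 + 528.70 = 416380.97
Import duty = 416380.97 × 7% = 29146.67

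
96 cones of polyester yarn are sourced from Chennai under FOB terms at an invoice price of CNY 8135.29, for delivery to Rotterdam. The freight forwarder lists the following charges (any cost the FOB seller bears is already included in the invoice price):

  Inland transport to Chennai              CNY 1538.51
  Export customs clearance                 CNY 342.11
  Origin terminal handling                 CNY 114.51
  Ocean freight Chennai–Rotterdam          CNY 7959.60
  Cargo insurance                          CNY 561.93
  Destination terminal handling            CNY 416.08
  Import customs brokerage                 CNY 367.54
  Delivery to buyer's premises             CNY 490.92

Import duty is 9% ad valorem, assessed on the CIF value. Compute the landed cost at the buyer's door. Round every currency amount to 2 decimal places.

Total landed cost: CNY 19430.47

FOB: the seller bears costs until goods are on board at the origin port; the buyer bears freight, insurance and all costs thereafter.
Already in the invoice (seller's account under FOB): inland to port, export clearance, origin terminal — exclude.
CIF value = FOB price + freight + insurance = 8135.29 + 7959.60 + 561.93 = 16656.82
Import duty = 16656.82 × 9% = 1499.11
Buyer bears: freight 7959.60 + insurance 561.93 + destination terminal 416.08 + brokerage 367.54 + delivery 490.92 + duty 1499.11 = 11295.18
Landed cost = invoice 8135.29 + 11295.18 = 19430.47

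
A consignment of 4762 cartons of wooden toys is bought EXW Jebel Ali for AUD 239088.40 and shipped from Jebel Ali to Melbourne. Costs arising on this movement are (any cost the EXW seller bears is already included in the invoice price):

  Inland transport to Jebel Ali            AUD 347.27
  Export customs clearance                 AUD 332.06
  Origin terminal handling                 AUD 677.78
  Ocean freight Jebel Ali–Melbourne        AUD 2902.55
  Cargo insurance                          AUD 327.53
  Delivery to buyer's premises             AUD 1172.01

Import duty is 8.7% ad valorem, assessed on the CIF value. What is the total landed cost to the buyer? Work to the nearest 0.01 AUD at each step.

EXW: the seller makes goods available at their premises; the buyer bears all onward costs.
CIF value = EXW price + inland to port + export clearance + origin terminal + freight + insurance = 239088.40 + 347.27 + 332.06 + 677.78 + 2902.55 + 327.53 = 243675.59
Import duty = 243675.59 × 8.7% = 21199.78
Buyer bears: inland to port 347.27 + export clearance 332.06 + origin terminal 677.78 + freight 2902.55 + insurance 327.53 + delivery 1172.01 + duty 21199.78 = 26958.98
Landed cost = invoice 239088.40 + 26958.98 = 266047.38

Total landed cost: AUD 266047.38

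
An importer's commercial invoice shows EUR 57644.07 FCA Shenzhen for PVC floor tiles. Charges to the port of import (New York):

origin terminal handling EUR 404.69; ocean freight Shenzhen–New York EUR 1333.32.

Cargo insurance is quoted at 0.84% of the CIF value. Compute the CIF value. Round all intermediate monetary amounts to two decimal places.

CIF value: EUR 59885.11

Let C be the CIF value. C = FCA price + pre-shipment costs + freight + 0.84% × C
C − 0.84% × C = 57644.07 + 404.69 + 1333.32
0.9916 × C = 59382.08
C = 59382.08 / 0.9916 = 59885.11
Insurance premium = 0.84% × 59885.11 = 503.03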